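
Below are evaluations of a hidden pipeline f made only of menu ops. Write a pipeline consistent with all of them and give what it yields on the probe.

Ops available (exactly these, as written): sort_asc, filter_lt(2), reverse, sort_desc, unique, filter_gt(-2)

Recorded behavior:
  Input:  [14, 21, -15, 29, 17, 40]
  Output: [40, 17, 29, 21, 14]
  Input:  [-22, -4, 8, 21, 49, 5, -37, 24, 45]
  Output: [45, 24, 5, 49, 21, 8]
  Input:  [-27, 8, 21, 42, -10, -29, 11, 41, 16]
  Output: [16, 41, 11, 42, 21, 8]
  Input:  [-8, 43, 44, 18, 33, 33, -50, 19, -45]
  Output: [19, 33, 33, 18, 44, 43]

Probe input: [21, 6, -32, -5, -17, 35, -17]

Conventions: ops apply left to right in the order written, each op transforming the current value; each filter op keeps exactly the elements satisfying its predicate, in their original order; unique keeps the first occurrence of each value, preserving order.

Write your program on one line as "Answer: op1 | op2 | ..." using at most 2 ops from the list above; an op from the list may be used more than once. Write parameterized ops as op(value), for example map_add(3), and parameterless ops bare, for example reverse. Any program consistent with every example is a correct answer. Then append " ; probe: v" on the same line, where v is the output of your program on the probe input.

reverse | filter_gt(-2) ; probe: [35, 6, 21]

Check, running the answer program on each example:
  [14, 21, -15, 29, 17, 40] -> [40, 17, 29, -15, 21, 14] -> [40, 17, 29, 21, 14]
  [-22, -4, 8, 21, 49, 5, -37, 24, 45] -> [45, 24, -37, 5, 49, 21, 8, -4, -22] -> [45, 24, 5, 49, 21, 8]
  [-27, 8, 21, 42, -10, -29, 11, 41, 16] -> [16, 41, 11, -29, -10, 42, 21, 8, -27] -> [16, 41, 11, 42, 21, 8]
  [-8, 43, 44, 18, 33, 33, -50, 19, -45] -> [-45, 19, -50, 33, 33, 18, 44, 43, -8] -> [19, 33, 33, 18, 44, 43]
  probe: [21, 6, -32, -5, -17, 35, -17] -> [-17, 35, -17, -5, -32, 6, 21] -> [35, 6, 21]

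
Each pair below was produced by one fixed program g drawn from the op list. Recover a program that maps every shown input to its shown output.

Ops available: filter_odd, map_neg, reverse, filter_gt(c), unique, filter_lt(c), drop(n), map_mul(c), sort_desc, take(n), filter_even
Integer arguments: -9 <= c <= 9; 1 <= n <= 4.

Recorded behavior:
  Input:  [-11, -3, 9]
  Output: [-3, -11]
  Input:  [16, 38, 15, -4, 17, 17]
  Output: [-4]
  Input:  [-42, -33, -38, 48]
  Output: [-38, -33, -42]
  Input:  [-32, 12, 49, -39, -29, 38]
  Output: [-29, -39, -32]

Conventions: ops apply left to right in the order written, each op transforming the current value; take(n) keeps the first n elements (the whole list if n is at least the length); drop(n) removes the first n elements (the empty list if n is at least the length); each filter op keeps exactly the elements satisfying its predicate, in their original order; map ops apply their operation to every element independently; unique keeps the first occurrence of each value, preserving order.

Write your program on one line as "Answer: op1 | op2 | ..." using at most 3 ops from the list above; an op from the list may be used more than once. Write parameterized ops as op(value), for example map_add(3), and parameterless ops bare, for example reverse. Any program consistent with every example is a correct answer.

filter_lt(5) | reverse

Check, running the answer program on each example:
  [-11, -3, 9] -> [-11, -3] -> [-3, -11]
  [16, 38, 15, -4, 17, 17] -> [-4] -> [-4]
  [-42, -33, -38, 48] -> [-42, -33, -38] -> [-38, -33, -42]
  [-32, 12, 49, -39, -29, 38] -> [-32, -39, -29] -> [-29, -39, -32]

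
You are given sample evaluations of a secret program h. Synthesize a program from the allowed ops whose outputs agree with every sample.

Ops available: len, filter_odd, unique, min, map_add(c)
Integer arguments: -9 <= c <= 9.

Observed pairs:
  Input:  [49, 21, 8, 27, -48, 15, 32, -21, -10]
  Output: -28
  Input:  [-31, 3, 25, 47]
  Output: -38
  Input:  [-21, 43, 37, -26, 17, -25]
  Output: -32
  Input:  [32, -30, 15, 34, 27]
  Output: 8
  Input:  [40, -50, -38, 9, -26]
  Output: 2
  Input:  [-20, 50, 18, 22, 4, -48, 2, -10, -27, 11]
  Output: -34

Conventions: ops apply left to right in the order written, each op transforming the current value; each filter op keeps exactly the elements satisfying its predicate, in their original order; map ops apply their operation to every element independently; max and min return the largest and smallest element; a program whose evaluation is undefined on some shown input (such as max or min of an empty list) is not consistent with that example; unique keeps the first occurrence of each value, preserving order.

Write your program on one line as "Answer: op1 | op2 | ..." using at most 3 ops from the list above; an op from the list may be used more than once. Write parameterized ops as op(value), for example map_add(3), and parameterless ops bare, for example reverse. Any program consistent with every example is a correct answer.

filter_odd | map_add(-7) | min

Check, running the answer program on each example:
  [49, 21, 8, 27, -48, 15, 32, -21, -10] -> [49, 21, 27, 15, -21] -> [42, 14, 20, 8, -28] -> -28
  [-31, 3, 25, 47] -> [-31, 3, 25, 47] -> [-38, -4, 18, 40] -> -38
  [-21, 43, 37, -26, 17, -25] -> [-21, 43, 37, 17, -25] -> [-28, 36, 30, 10, -32] -> -32
  [32, -30, 15, 34, 27] -> [15, 27] -> [8, 20] -> 8
  [40, -50, -38, 9, -26] -> [9] -> [2] -> 2
  [-20, 50, 18, 22, 4, -48, 2, -10, -27, 11] -> [-27, 11] -> [-34, 4] -> -34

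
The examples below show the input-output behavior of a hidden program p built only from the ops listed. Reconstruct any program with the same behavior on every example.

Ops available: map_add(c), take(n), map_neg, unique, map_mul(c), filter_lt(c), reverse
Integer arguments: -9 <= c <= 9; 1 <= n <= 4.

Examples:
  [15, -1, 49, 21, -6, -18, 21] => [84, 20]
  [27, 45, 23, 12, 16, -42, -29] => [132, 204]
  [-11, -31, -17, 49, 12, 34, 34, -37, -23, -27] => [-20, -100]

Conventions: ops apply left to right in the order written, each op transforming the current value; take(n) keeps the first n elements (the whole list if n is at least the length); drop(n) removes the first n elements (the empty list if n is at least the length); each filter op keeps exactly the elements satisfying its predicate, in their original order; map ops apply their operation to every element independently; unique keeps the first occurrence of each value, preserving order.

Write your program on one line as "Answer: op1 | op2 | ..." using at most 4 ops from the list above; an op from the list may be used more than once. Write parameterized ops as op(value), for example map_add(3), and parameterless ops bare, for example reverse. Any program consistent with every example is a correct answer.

map_neg | take(2) | map_add(-6) | map_mul(-4)

Check, running the answer program on each example:
  [15, -1, 49, 21, -6, -18, 21] -> [-15, 1, -49, -21, 6, 18, -21] -> [-15, 1] -> [-21, -5] -> [84, 20]
  [27, 45, 23, 12, 16, -42, -29] -> [-27, -45, -23, -12, -16, 42, 29] -> [-27, -45] -> [-33, -51] -> [132, 204]
  [-11, -31, -17, 49, 12, 34, 34, -37, -23, -27] -> [11, 31, 17, -49, -12, -34, -34, 37, 23, 27] -> [11, 31] -> [5, 25] -> [-20, -100]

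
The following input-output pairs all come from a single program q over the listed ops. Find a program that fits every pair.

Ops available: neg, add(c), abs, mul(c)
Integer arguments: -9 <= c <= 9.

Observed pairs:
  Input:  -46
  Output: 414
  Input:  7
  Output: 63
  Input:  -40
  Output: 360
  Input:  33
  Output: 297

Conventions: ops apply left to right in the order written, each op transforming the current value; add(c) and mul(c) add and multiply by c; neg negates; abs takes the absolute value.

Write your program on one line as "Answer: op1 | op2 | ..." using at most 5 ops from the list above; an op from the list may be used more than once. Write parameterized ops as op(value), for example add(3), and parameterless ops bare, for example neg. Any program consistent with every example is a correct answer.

neg | abs | mul(-9) | abs

Check, running the answer program on each example:
  -46 -> 46 -> 46 -> -414 -> 414
  7 -> -7 -> 7 -> -63 -> 63
  -40 -> 40 -> 40 -> -360 -> 360
  33 -> -33 -> 33 -> -297 -> 297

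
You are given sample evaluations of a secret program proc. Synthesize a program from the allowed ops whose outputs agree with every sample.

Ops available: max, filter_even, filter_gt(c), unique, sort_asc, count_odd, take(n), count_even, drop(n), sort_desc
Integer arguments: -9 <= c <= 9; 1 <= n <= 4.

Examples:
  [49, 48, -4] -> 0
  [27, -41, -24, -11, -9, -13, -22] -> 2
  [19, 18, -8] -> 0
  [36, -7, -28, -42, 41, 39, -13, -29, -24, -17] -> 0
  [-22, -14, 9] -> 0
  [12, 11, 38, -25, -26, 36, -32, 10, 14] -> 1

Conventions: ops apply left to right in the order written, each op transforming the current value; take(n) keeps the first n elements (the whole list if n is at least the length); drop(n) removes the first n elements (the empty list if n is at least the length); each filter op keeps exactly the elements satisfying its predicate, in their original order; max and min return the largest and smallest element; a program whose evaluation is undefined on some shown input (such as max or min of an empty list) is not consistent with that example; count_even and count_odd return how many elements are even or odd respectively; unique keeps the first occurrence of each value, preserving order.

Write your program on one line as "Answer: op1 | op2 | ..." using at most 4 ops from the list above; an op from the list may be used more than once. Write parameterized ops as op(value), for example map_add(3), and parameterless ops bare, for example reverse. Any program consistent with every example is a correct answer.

sort_desc | drop(4) | take(2) | count_even

Check, running the answer program on each example:
  [49, 48, -4] -> [49, 48, -4] -> [] -> [] -> 0
  [27, -41, -24, -11, -9, -13, -22] -> [27, -9, -11, -13, -22, -24, -41] -> [-22, -24, -41] -> [-22, -24] -> 2
  [19, 18, -8] -> [19, 18, -8] -> [] -> [] -> 0
  [36, -7, -28, -42, 41, 39, -13, -29, -24, -17] -> [41, 39, 36, -7, -13, -17, -24, -28, -29, -42] -> [-13, -17, -24, -28, -29, -42] -> [-13, -17] -> 0
  [-22, -14, 9] -> [9, -14, -22] -> [] -> [] -> 0
  [12, 11, 38, -25, -26, 36, -32, 10, 14] -> [38, 36, 14, 12, 11, 10, -25, -26, -32] -> [11, 10, -25, -26, -32] -> [11, 10] -> 1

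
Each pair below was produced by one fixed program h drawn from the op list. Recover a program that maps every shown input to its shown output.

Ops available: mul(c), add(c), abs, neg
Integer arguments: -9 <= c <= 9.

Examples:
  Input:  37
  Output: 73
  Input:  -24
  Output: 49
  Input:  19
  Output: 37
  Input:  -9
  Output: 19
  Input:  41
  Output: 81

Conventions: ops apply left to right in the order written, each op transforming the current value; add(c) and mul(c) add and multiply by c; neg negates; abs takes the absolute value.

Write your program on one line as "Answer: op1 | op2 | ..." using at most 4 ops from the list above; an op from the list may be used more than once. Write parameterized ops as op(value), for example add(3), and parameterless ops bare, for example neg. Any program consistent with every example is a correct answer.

mul(-2) | neg | add(-1) | abs

Check, running the answer program on each example:
  37 -> -74 -> 74 -> 73 -> 73
  -24 -> 48 -> -48 -> -49 -> 49
  19 -> -38 -> 38 -> 37 -> 37
  -9 -> 18 -> -18 -> -19 -> 19
  41 -> -82 -> 82 -> 81 -> 81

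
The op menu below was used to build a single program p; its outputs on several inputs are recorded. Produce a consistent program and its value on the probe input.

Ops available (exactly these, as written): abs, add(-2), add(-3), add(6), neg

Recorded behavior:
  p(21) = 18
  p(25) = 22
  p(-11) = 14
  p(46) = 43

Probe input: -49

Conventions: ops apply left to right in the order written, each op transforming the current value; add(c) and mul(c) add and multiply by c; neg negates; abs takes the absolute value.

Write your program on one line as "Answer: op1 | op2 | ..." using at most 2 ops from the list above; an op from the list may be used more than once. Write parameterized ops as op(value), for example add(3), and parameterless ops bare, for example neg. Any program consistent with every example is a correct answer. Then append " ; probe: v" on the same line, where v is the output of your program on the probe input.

add(-3) | abs ; probe: 52

Check, running the answer program on each example:
  21 -> 18 -> 18
  25 -> 22 -> 22
  -11 -> -14 -> 14
  46 -> 43 -> 43
  probe: -49 -> -52 -> 52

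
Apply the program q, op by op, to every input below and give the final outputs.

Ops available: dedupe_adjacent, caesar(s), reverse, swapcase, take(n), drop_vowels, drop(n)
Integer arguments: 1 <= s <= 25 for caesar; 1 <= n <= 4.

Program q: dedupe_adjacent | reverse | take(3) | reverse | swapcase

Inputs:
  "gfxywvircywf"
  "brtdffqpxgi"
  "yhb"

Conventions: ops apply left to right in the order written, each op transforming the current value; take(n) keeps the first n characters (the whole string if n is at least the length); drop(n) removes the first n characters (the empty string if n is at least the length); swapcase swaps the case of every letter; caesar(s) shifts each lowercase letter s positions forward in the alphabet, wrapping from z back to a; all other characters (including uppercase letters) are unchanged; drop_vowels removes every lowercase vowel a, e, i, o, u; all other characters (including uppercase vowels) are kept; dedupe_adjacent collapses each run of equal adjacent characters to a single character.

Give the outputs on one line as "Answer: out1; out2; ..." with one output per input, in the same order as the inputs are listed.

Execution, op by op:
  "gfxywvircywf" -> "gfxywvircywf" -> "fwycrivwyxfg" -> "fwy" -> "ywf" -> "YWF"
  "brtdffqpxgi" -> "brtdfqpxgi" -> "igxpqfdtrb" -> "igx" -> "xgi" -> "XGI"
  "yhb" -> "yhb" -> "bhy" -> "bhy" -> "yhb" -> "YHB"

"YWF"; "XGI"; "YHB"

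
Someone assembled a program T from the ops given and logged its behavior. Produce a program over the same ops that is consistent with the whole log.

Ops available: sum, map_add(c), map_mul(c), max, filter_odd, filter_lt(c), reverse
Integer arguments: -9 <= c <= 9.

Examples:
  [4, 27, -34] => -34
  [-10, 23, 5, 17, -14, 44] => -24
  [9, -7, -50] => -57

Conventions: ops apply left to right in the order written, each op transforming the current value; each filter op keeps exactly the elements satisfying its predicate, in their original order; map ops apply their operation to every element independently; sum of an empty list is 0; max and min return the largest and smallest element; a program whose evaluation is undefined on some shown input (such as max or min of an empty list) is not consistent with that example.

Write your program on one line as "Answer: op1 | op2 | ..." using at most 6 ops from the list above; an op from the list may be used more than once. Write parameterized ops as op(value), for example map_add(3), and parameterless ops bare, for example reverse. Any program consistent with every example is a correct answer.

reverse | filter_lt(9) | reverse | filter_lt(0) | sum

Check, running the answer program on each example:
  [4, 27, -34] -> [-34, 27, 4] -> [-34, 4] -> [4, -34] -> [-34] -> -34
  [-10, 23, 5, 17, -14, 44] -> [44, -14, 17, 5, 23, -10] -> [-14, 5, -10] -> [-10, 5, -14] -> [-10, -14] -> -24
  [9, -7, -50] -> [-50, -7, 9] -> [-50, -7] -> [-7, -50] -> [-7, -50] -> -57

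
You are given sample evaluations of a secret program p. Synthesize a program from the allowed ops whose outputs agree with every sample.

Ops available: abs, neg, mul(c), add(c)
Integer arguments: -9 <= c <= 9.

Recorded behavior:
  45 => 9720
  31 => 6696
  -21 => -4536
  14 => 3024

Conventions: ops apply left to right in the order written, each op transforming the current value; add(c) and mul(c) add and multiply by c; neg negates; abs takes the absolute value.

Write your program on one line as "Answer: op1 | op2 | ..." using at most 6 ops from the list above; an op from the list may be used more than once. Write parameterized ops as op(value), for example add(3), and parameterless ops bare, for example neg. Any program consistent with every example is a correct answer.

neg | mul(8) | mul(-9) | neg | mul(-3)

Check, running the answer program on each example:
  45 -> -45 -> -360 -> 3240 -> -3240 -> 9720
  31 -> -31 -> -248 -> 2232 -> -2232 -> 6696
  -21 -> 21 -> 168 -> -1512 -> 1512 -> -4536
  14 -> -14 -> -112 -> 1008 -> -1008 -> 3024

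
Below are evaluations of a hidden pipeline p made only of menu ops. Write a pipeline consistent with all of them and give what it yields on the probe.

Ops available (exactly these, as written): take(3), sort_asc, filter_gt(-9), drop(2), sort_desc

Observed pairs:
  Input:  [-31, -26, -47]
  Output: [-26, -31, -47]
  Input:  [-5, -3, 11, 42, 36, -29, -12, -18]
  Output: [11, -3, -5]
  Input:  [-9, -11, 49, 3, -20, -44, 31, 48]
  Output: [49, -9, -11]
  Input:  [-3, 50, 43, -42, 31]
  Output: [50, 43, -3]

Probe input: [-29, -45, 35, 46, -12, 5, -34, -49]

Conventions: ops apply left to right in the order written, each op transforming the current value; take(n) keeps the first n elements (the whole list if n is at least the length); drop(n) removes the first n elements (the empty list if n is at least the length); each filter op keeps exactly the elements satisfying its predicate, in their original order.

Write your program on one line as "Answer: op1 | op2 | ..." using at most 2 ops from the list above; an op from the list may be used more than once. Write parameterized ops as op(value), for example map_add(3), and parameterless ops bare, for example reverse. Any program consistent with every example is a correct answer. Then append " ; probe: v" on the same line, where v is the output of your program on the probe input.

take(3) | sort_desc ; probe: [35, -29, -45]

Check, running the answer program on each example:
  [-31, -26, -47] -> [-31, -26, -47] -> [-26, -31, -47]
  [-5, -3, 11, 42, 36, -29, -12, -18] -> [-5, -3, 11] -> [11, -3, -5]
  [-9, -11, 49, 3, -20, -44, 31, 48] -> [-9, -11, 49] -> [49, -9, -11]
  [-3, 50, 43, -42, 31] -> [-3, 50, 43] -> [50, 43, -3]
  probe: [-29, -45, 35, 46, -12, 5, -34, -49] -> [-29, -45, 35] -> [35, -29, -45]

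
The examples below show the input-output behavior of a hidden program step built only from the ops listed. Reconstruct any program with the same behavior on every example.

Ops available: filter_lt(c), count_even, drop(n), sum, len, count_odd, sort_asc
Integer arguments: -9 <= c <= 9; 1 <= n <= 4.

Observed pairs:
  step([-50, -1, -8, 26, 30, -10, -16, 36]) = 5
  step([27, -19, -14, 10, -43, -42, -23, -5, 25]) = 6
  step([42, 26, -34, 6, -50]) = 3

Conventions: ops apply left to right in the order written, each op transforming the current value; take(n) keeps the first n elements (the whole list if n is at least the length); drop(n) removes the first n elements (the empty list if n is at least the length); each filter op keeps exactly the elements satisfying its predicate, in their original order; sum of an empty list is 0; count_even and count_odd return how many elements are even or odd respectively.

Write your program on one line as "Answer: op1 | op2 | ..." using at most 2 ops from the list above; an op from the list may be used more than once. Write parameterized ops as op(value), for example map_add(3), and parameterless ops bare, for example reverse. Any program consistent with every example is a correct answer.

filter_lt(8) | len

Check, running the answer program on each example:
  [-50, -1, -8, 26, 30, -10, -16, 36] -> [-50, -1, -8, -10, -16] -> 5
  [27, -19, -14, 10, -43, -42, -23, -5, 25] -> [-19, -14, -43, -42, -23, -5] -> 6
  [42, 26, -34, 6, -50] -> [-34, 6, -50] -> 3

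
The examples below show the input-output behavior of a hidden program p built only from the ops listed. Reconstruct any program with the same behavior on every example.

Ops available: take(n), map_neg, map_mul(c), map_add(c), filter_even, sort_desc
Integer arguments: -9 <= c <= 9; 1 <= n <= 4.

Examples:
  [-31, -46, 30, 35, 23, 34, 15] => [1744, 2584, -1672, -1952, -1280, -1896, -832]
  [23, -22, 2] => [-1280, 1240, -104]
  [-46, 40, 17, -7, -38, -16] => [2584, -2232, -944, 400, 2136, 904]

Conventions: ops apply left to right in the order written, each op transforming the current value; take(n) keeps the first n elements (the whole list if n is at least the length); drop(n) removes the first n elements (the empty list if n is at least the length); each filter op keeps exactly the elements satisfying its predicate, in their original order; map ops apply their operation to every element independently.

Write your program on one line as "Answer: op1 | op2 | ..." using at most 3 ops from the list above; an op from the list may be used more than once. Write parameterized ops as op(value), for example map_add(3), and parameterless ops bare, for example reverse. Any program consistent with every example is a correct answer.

map_mul(-8) | map_mul(7) | map_add(8)

Check, running the answer program on each example:
  [-31, -46, 30, 35, 23, 34, 15] -> [248, 368, -240, -280, -184, -272, -120] -> [1736, 2576, -1680, -1960, -1288, -1904, -840] -> [1744, 2584, -1672, -1952, -1280, -1896, -832]
  [23, -22, 2] -> [-184, 176, -16] -> [-1288, 1232, -112] -> [-1280, 1240, -104]
  [-46, 40, 17, -7, -38, -16] -> [368, -320, -136, 56, 304, 128] -> [2576, -2240, -952, 392, 2128, 896] -> [2584, -2232, -944, 400, 2136, 904]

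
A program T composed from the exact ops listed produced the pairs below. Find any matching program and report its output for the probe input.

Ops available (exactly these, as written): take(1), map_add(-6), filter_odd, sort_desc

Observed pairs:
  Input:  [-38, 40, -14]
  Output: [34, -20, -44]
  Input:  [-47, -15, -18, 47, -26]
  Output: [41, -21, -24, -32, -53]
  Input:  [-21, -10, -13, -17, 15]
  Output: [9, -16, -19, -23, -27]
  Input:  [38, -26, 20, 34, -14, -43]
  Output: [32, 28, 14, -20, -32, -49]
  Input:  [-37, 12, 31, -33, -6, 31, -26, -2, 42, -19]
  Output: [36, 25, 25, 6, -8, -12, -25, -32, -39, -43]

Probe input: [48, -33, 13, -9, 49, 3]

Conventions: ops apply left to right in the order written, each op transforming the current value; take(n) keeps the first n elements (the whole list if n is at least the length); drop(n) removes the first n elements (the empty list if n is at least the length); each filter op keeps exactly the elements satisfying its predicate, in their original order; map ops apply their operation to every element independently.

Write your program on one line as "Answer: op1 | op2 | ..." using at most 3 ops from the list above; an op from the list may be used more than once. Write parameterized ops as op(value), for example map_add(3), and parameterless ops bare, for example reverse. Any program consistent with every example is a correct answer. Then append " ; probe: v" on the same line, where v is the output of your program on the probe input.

sort_desc | map_add(-6) ; probe: [43, 42, 7, -3, -15, -39]

Check, running the answer program on each example:
  [-38, 40, -14] -> [40, -14, -38] -> [34, -20, -44]
  [-47, -15, -18, 47, -26] -> [47, -15, -18, -26, -47] -> [41, -21, -24, -32, -53]
  [-21, -10, -13, -17, 15] -> [15, -10, -13, -17, -21] -> [9, -16, -19, -23, -27]
  [38, -26, 20, 34, -14, -43] -> [38, 34, 20, -14, -26, -43] -> [32, 28, 14, -20, -32, -49]
  [-37, 12, 31, -33, -6, 31, -26, -2, 42, -19] -> [42, 31, 31, 12, -2, -6, -19, -26, -33, -37] -> [36, 25, 25, 6, -8, -12, -25, -32, -39, -43]
  probe: [48, -33, 13, -9, 49, 3] -> [49, 48, 13, 3, -9, -33] -> [43, 42, 7, -3, -15, -39]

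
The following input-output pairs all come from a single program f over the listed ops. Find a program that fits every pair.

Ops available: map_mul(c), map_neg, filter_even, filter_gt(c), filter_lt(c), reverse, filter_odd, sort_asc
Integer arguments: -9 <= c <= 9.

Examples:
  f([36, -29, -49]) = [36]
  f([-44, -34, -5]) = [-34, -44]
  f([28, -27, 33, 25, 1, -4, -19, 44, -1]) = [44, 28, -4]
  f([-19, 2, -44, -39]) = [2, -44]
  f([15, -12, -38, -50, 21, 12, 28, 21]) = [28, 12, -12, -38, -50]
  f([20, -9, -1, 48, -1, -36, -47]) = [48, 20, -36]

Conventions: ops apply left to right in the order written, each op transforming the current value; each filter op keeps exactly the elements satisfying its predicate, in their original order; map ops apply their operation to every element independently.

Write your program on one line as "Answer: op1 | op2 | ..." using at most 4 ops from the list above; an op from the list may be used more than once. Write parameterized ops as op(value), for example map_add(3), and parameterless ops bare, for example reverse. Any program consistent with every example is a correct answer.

filter_even | reverse | sort_asc | reverse

Check, running the answer program on each example:
  [36, -29, -49] -> [36] -> [36] -> [36] -> [36]
  [-44, -34, -5] -> [-44, -34] -> [-34, -44] -> [-44, -34] -> [-34, -44]
  [28, -27, 33, 25, 1, -4, -19, 44, -1] -> [28, -4, 44] -> [44, -4, 28] -> [-4, 28, 44] -> [44, 28, -4]
  [-19, 2, -44, -39] -> [2, -44] -> [-44, 2] -> [-44, 2] -> [2, -44]
  [15, -12, -38, -50, 21, 12, 28, 21] -> [-12, -38, -50, 12, 28] -> [28, 12, -50, -38, -12] -> [-50, -38, -12, 12, 28] -> [28, 12, -12, -38, -50]
  [20, -9, -1, 48, -1, -36, -47] -> [20, 48, -36] -> [-36, 48, 20] -> [-36, 20, 48] -> [48, 20, -36]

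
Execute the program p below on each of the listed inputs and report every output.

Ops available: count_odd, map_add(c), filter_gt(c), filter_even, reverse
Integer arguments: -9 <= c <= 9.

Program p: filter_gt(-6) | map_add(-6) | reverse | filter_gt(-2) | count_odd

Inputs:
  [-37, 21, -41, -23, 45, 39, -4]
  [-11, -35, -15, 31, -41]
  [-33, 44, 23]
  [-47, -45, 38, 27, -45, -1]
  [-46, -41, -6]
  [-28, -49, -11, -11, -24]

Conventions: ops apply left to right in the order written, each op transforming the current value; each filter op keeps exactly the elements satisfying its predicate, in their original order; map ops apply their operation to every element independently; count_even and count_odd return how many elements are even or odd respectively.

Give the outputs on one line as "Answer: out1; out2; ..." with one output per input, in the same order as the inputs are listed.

3; 1; 1; 1; 0; 0

Execution, op by op:
  [-37, 21, -41, -23, 45, 39, -4] -> [21, 45, 39, -4] -> [15, 39, 33, -10] -> [-10, 33, 39, 15] -> [33, 39, 15] -> 3
  [-11, -35, -15, 31, -41] -> [31] -> [25] -> [25] -> [25] -> 1
  [-33, 44, 23] -> [44, 23] -> [38, 17] -> [17, 38] -> [17, 38] -> 1
  [-47, -45, 38, 27, -45, -1] -> [38, 27, -1] -> [32, 21, -7] -> [-7, 21, 32] -> [21, 32] -> 1
  [-46, -41, -6] -> [] -> [] -> [] -> [] -> 0
  [-28, -49, -11, -11, -24] -> [] -> [] -> [] -> [] -> 0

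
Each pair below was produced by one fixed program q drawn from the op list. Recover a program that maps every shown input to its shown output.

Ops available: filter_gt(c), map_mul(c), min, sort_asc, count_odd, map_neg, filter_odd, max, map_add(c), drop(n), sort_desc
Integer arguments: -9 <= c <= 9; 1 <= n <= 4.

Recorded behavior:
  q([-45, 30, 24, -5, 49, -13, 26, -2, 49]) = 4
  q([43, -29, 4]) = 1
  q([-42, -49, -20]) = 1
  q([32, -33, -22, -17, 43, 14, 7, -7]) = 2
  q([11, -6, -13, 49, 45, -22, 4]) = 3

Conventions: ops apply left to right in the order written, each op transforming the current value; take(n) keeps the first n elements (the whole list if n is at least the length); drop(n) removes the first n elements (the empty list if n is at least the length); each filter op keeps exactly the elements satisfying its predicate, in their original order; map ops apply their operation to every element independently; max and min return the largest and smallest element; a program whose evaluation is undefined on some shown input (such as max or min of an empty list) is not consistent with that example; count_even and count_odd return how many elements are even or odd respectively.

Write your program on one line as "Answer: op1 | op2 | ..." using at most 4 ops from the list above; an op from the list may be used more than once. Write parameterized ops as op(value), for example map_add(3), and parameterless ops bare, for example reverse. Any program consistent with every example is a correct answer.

drop(1) | map_add(5) | sort_desc | count_odd

Check, running the answer program on each example:
  [-45, 30, 24, -5, 49, -13, 26, -2, 49] -> [30, 24, -5, 49, -13, 26, -2, 49] -> [35, 29, 0, 54, -8, 31, 3, 54] -> [54, 54, 35, 31, 29, 3, 0, -8] -> 4
  [43, -29, 4] -> [-29, 4] -> [-24, 9] -> [9, -24] -> 1
  [-42, -49, -20] -> [-49, -20] -> [-44, -15] -> [-15, -44] -> 1
  [32, -33, -22, -17, 43, 14, 7, -7] -> [-33, -22, -17, 43, 14, 7, -7] -> [-28, -17, -12, 48, 19, 12, -2] -> [48, 19, 12, -2, -12, -17, -28] -> 2
  [11, -6, -13, 49, 45, -22, 4] -> [-6, -13, 49, 45, -22, 4] -> [-1, -8, 54, 50, -17, 9] -> [54, 50, 9, -1, -8, -17] -> 3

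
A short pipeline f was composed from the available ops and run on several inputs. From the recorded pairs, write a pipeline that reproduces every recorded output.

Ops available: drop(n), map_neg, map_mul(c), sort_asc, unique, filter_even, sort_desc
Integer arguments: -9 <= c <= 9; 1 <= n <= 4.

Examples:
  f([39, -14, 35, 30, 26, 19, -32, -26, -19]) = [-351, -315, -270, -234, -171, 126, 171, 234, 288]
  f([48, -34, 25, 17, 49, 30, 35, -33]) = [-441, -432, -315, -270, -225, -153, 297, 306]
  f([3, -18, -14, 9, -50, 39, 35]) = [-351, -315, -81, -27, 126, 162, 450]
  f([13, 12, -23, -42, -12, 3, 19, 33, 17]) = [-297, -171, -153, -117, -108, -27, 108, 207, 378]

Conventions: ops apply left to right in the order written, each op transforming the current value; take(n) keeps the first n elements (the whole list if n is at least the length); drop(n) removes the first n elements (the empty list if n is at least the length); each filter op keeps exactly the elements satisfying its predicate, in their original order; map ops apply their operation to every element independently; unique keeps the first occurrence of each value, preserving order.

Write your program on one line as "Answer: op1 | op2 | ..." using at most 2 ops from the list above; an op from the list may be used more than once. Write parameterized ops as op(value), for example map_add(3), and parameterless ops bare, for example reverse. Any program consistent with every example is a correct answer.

map_mul(-9) | sort_asc

Check, running the answer program on each example:
  [39, -14, 35, 30, 26, 19, -32, -26, -19] -> [-351, 126, -315, -270, -234, -171, 288, 234, 171] -> [-351, -315, -270, -234, -171, 126, 171, 234, 288]
  [48, -34, 25, 17, 49, 30, 35, -33] -> [-432, 306, -225, -153, -441, -270, -315, 297] -> [-441, -432, -315, -270, -225, -153, 297, 306]
  [3, -18, -14, 9, -50, 39, 35] -> [-27, 162, 126, -81, 450, -351, -315] -> [-351, -315, -81, -27, 126, 162, 450]
  [13, 12, -23, -42, -12, 3, 19, 33, 17] -> [-117, -108, 207, 378, 108, -27, -171, -297, -153] -> [-297, -171, -153, -117, -108, -27, 108, 207, 378]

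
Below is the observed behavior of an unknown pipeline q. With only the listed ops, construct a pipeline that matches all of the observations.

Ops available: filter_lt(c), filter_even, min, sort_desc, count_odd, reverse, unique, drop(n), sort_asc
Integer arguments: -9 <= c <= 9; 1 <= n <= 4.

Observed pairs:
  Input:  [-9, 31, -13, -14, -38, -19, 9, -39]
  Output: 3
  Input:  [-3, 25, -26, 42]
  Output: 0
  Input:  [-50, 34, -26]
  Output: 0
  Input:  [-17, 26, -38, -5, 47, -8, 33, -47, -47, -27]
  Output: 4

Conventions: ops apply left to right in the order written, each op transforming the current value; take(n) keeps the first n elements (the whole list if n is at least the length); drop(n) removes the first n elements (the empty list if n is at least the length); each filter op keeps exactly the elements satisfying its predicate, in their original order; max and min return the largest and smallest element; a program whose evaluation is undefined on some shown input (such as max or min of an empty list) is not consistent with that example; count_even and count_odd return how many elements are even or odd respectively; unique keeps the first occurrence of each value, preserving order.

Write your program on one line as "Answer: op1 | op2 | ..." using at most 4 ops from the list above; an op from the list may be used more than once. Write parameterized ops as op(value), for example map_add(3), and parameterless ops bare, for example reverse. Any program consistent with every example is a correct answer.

sort_asc | reverse | filter_lt(-9) | count_odd

Check, running the answer program on each example:
  [-9, 31, -13, -14, -38, -19, 9, -39] -> [-39, -38, -19, -14, -13, -9, 9, 31] -> [31, 9, -9, -13, -14, -19, -38, -39] -> [-13, -14, -19, -38, -39] -> 3
  [-3, 25, -26, 42] -> [-26, -3, 25, 42] -> [42, 25, -3, -26] -> [-26] -> 0
  [-50, 34, -26] -> [-50, -26, 34] -> [34, -26, -50] -> [-26, -50] -> 0
  [-17, 26, -38, -5, 47, -8, 33, -47, -47, -27] -> [-47, -47, -38, -27, -17, -8, -5, 26, 33, 47] -> [47, 33, 26, -5, -8, -17, -27, -38, -47, -47] -> [-17, -27, -38, -47, -47] -> 4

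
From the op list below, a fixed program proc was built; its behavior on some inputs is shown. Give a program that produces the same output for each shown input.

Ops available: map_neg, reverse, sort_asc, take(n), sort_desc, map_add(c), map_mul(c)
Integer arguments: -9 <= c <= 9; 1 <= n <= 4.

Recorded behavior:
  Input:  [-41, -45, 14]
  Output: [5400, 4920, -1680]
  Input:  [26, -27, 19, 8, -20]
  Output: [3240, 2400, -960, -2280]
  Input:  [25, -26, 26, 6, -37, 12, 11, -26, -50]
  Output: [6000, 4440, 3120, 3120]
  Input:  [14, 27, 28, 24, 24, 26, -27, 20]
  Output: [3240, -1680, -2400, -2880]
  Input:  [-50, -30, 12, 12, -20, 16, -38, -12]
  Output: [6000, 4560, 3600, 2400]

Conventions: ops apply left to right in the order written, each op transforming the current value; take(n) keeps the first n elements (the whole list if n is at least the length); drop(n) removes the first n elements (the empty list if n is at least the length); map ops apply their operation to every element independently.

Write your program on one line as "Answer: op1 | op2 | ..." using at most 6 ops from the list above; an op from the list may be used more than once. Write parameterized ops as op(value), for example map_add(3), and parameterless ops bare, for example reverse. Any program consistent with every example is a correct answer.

map_mul(5) | sort_asc | map_mul(-8) | map_mul(3) | take(4)

Check, running the answer program on each example:
  [-41, -45, 14] -> [-205, -225, 70] -> [-225, -205, 70] -> [1800, 1640, -560] -> [5400, 4920, -1680] -> [5400, 4920, -1680]
  [26, -27, 19, 8, -20] -> [130, -135, 95, 40, -100] -> [-135, -100, 40, 95, 130] -> [1080, 800, -320, -760, -1040] -> [3240, 2400, -960, -2280, -3120] -> [3240, 2400, -960, -2280]
  [25, -26, 26, 6, -37, 12, 11, -26, -50] -> [125, -130, 130, 30, -185, 60, 55, -130, -250] -> [-250, -185, -130, -130, 30, 55, 60, 125, 130] -> [2000, 1480, 1040, 1040, -240, -440, -480, -1000, -1040] -> [6000, 4440, 3120, 3120, -720, -1320, -1440, -3000, -3120] -> [6000, 4440, 3120, 3120]
  [14, 27, 28, 24, 24, 26, -27, 20] -> [70, 135, 140, 120, 120, 130, -135, 100] -> [-135, 70, 100, 120, 120, 130, 135, 140] -> [1080, -560, -800, -960, -960, -1040, -1080, -1120] -> [3240, -1680, -2400, -2880, -2880, -3120, -3240, -3360] -> [3240, -1680, -2400, -2880]
  [-50, -30, 12, 12, -20, 16, -38, -12] -> [-250, -150, 60, 60, -100, 80, -190, -60] -> [-250, -190, -150, -100, -60, 60, 60, 80] -> [2000, 1520, 1200, 800, 480, -480, -480, -640] -> [6000, 4560, 3600, 2400, 1440, -1440, -1440, -1920] -> [6000, 4560, 3600, 2400]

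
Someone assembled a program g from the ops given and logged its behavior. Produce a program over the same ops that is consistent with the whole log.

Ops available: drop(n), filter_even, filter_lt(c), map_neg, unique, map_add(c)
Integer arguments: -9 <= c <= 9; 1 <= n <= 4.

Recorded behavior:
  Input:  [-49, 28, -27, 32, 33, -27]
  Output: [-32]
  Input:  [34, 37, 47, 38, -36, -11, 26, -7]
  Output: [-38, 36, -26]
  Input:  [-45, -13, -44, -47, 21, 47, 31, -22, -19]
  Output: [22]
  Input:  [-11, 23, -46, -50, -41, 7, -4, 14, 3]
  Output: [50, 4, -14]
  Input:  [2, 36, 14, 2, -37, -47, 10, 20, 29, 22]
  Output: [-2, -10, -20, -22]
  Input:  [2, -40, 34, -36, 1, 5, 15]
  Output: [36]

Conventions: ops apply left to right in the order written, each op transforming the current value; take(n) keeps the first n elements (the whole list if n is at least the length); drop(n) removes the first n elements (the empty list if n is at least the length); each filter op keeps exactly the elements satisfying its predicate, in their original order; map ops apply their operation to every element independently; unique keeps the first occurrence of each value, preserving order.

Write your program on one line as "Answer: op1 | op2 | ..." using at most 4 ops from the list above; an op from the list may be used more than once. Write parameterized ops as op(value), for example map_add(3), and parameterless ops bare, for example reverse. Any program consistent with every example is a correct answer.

drop(3) | filter_even | map_neg

Check, running the answer program on each example:
  [-49, 28, -27, 32, 33, -27] -> [32, 33, -27] -> [32] -> [-32]
  [34, 37, 47, 38, -36, -11, 26, -7] -> [38, -36, -11, 26, -7] -> [38, -36, 26] -> [-38, 36, -26]
  [-45, -13, -44, -47, 21, 47, 31, -22, -19] -> [-47, 21, 47, 31, -22, -19] -> [-22] -> [22]
  [-11, 23, -46, -50, -41, 7, -4, 14, 3] -> [-50, -41, 7, -4, 14, 3] -> [-50, -4, 14] -> [50, 4, -14]
  [2, 36, 14, 2, -37, -47, 10, 20, 29, 22] -> [2, -37, -47, 10, 20, 29, 22] -> [2, 10, 20, 22] -> [-2, -10, -20, -22]
  [2, -40, 34, -36, 1, 5, 15] -> [-36, 1, 5, 15] -> [-36] -> [36]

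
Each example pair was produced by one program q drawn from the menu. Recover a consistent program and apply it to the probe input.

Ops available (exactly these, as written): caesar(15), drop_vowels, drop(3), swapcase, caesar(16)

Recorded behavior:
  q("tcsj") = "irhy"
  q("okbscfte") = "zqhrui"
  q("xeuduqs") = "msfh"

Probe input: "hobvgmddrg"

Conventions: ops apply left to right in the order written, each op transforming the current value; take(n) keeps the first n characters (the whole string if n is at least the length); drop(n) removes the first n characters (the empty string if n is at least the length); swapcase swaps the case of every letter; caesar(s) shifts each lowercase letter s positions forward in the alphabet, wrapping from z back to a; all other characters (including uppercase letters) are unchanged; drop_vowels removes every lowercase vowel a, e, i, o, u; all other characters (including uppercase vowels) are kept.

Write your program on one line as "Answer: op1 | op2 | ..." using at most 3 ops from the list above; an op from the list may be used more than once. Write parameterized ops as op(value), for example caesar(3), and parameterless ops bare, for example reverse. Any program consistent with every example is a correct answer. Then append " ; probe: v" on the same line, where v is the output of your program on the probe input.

drop_vowels | caesar(15) ; probe: "wqkvbssgv"

Check, running the answer program on each example:
  "tcsj" -> "tcsj" -> "irhy"
  "okbscfte" -> "kbscft" -> "zqhrui"
  "xeuduqs" -> "xdqs" -> "msfh"
  probe: "hobvgmddrg" -> "hbvgmddrg" -> "wqkvbssgv"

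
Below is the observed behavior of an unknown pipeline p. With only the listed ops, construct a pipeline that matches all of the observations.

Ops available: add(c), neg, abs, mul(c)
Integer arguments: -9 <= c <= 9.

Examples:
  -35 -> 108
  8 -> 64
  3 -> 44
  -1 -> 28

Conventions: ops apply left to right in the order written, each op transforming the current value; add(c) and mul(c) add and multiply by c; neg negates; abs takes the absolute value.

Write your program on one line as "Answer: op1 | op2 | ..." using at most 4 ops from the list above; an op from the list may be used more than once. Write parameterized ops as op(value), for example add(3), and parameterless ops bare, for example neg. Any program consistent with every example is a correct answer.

add(8) | abs | neg | mul(-4)

Check, running the answer program on each example:
  -35 -> -27 -> 27 -> -27 -> 108
  8 -> 16 -> 16 -> -16 -> 64
  3 -> 11 -> 11 -> -11 -> 44
  -1 -> 7 -> 7 -> -7 -> 28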